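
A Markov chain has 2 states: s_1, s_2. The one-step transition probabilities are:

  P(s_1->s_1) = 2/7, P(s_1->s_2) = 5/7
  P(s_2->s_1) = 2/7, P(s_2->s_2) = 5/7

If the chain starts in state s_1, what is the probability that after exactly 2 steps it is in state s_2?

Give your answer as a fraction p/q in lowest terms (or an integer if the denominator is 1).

Answer: 5/7

Derivation:
Computing P^2 by repeated multiplication:
P^1 =
  s_1: [2/7, 5/7]
  s_2: [2/7, 5/7]
P^2 =
  s_1: [2/7, 5/7]
  s_2: [2/7, 5/7]

(P^2)[s_1 -> s_2] = 5/7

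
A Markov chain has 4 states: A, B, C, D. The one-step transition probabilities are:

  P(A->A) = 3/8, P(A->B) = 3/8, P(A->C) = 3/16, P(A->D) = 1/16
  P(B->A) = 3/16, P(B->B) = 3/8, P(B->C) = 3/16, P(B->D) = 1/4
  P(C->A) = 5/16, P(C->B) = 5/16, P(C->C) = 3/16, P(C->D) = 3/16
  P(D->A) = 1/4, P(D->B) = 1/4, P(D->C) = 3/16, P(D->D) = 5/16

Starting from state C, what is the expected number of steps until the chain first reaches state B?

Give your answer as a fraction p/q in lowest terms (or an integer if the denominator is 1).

Let h_i = expected steps to first reach B from state i.
Boundary: h_B = 0.
First-step equations for the other states:
  h_A = 1 + 3/8*h_A + 3/8*h_B + 3/16*h_C + 1/16*h_D
  h_C = 1 + 5/16*h_A + 5/16*h_B + 3/16*h_C + 3/16*h_D
  h_D = 1 + 1/4*h_A + 1/4*h_B + 3/16*h_C + 5/16*h_D

Substituting h_B = 0 and rearranging gives the linear system (I - Q) h = 1:
  [5/8, -3/16, -1/16] . (h_A, h_C, h_D) = 1
  [-5/16, 13/16, -3/16] . (h_A, h_C, h_D) = 1
  [-1/4, -3/16, 11/16] . (h_A, h_C, h_D) = 1

Solving yields:
  h_A = 192/67
  h_C = 208/67
  h_D = 224/67

Starting state is C, so the expected hitting time is h_C = 208/67.

Answer: 208/67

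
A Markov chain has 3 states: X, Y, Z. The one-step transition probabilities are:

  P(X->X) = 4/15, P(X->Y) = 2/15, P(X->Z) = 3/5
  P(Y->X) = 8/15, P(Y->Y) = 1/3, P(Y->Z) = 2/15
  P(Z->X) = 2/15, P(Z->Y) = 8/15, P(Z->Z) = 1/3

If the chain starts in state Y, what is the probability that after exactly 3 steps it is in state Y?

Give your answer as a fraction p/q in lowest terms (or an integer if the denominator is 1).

Computing P^3 by repeated multiplication:
P^1 =
  X: [4/15, 2/15, 3/5]
  Y: [8/15, 1/3, 2/15]
  Z: [2/15, 8/15, 1/3]
P^2 =
  X: [2/9, 2/5, 17/45]
  Y: [76/225, 19/75, 92/225]
  Z: [82/225, 28/75, 59/225]
P^3 =
  X: [218/675, 82/225, 211/675]
  Y: [944/3375, 391/1125, 1258/3375]
  Z: [1118/3375, 352/1125, 1201/3375]

(P^3)[Y -> Y] = 391/1125

Answer: 391/1125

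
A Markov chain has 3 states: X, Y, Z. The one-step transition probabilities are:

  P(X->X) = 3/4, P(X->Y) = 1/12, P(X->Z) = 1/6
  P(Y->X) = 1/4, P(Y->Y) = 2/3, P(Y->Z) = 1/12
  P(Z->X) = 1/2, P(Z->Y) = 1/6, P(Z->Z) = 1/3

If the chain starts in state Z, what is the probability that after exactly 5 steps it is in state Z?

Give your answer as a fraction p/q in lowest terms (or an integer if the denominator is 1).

Computing P^5 by repeated multiplication:
P^1 =
  X: [3/4, 1/12, 1/6]
  Y: [1/4, 2/3, 1/12]
  Z: [1/2, 1/6, 1/3]
P^2 =
  X: [2/3, 7/48, 3/16]
  Y: [19/48, 23/48, 1/8]
  Z: [7/12, 5/24, 5/24]
P^3 =
  X: [121/192, 53/288, 107/576]
  Y: [23/48, 215/576, 85/576]
  Z: [19/32, 2/9, 53/288]
P^4 =
  X: [1409/2304, 475/2304, 35/192]
  Y: [1213/2304, 361/1152, 41/256]
  Z: [683/1152, 263/1152, 103/576]
P^5 =
  X: [2771/4608, 6049/27648, 4973/27648]
  Y: [5099/9216, 7727/27648, 289/1728]
  Z: [227/384, 3199/13824, 2453/13824]

(P^5)[Z -> Z] = 2453/13824

Answer: 2453/13824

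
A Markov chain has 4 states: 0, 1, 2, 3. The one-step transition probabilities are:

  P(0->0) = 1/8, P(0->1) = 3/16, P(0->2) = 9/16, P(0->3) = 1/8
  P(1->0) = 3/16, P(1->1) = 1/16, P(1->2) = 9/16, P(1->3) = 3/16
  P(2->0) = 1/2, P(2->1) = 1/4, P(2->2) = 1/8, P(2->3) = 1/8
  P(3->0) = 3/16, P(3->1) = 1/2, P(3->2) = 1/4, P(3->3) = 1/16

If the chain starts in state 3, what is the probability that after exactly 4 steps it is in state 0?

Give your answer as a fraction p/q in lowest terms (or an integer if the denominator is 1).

Answer: 8845/32768

Derivation:
Computing P^4 by repeated multiplication:
P^1 =
  0: [1/8, 3/16, 9/16, 1/8]
  1: [3/16, 1/16, 9/16, 3/16]
  2: [1/2, 1/4, 1/8, 1/8]
  3: [3/16, 1/2, 1/4, 1/16]
P^2 =
  0: [91/256, 61/256, 71/256, 33/256]
  1: [45/128, 35/128, 33/128, 15/128]
  2: [25/128, 13/64, 15/32, 17/128]
  3: [65/256, 41/256, 111/256, 39/256]
P^3 =
  0: [129/512, 441/2048, 821/2048, 135/1024]
  1: [63/256, 211/1024, 423/1024, 69/512]
  2: [659/2048, 477/2048, 647/2048, 265/2048]
  3: [629/2048, 31/128, 333/1024, 257/2048]
P^4 =
  0: [9733/32768, 7433/32768, 11335/32768, 4267/32768]
  1: [4935/16384, 3763/16384, 5565/16384, 2121/16384]
  2: [545/2048, 3581/16384, 6289/16384, 1077/8192]
  3: [8845/32768, 7103/32768, 12485/32768, 4335/32768]

(P^4)[3 -> 0] = 8845/32768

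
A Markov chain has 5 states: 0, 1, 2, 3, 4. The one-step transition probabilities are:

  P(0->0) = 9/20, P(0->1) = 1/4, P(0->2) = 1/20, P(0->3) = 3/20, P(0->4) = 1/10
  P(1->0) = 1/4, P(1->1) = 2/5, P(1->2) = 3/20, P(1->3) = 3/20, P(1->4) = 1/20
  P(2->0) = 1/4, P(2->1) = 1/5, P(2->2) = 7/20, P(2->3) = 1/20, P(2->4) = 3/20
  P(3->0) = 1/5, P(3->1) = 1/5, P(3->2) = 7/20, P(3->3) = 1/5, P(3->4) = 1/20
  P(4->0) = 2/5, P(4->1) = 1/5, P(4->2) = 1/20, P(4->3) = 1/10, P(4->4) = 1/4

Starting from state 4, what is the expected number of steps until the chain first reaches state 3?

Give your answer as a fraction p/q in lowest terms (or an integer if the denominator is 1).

Let h_i = expected steps to first reach 3 from state i.
Boundary: h_3 = 0.
First-step equations for the other states:
  h_0 = 1 + 9/20*h_0 + 1/4*h_1 + 1/20*h_2 + 3/20*h_3 + 1/10*h_4
  h_1 = 1 + 1/4*h_0 + 2/5*h_1 + 3/20*h_2 + 3/20*h_3 + 1/20*h_4
  h_2 = 1 + 1/4*h_0 + 1/5*h_1 + 7/20*h_2 + 1/20*h_3 + 3/20*h_4
  h_4 = 1 + 2/5*h_0 + 1/5*h_1 + 1/20*h_2 + 1/10*h_3 + 1/4*h_4

Substituting h_3 = 0 and rearranging gives the linear system (I - Q) h = 1:
  [11/20, -1/4, -1/20, -1/10] . (h_0, h_1, h_2, h_4) = 1
  [-1/4, 3/5, -3/20, -1/20] . (h_0, h_1, h_2, h_4) = 1
  [-1/4, -1/5, 13/20, -3/20] . (h_0, h_1, h_2, h_4) = 1
  [-2/5, -1/5, -1/20, 3/4] . (h_0, h_1, h_2, h_4) = 1

Solving yields:
  h_0 = 40680/5429
  h_1 = 41240/5429
  h_2 = 46620/5429
  h_4 = 43040/5429

Starting state is 4, so the expected hitting time is h_4 = 43040/5429.

Answer: 43040/5429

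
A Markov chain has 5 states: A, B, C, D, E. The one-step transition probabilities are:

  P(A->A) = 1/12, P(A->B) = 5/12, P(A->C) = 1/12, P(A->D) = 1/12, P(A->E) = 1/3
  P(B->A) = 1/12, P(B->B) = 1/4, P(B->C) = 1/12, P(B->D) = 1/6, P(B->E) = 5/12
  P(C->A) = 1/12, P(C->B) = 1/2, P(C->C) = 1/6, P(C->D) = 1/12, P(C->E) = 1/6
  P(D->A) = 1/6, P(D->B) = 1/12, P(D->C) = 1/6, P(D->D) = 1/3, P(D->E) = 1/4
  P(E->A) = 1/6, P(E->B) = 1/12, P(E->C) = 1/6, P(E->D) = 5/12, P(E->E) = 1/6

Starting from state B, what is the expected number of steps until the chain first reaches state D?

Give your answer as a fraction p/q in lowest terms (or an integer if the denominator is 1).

Let h_i = expected steps to first reach D from state i.
Boundary: h_D = 0.
First-step equations for the other states:
  h_A = 1 + 1/12*h_A + 5/12*h_B + 1/12*h_C + 1/12*h_D + 1/3*h_E
  h_B = 1 + 1/12*h_A + 1/4*h_B + 1/12*h_C + 1/6*h_D + 5/12*h_E
  h_C = 1 + 1/12*h_A + 1/2*h_B + 1/6*h_C + 1/12*h_D + 1/6*h_E
  h_E = 1 + 1/6*h_A + 1/12*h_B + 1/6*h_C + 5/12*h_D + 1/6*h_E

Substituting h_D = 0 and rearranging gives the linear system (I - Q) h = 1:
  [11/12, -5/12, -1/12, -1/3] . (h_A, h_B, h_C, h_E) = 1
  [-1/12, 3/4, -1/12, -5/12] . (h_A, h_B, h_C, h_E) = 1
  [-1/12, -1/2, 5/6, -1/6] . (h_A, h_B, h_C, h_E) = 1
  [-1/6, -1/12, -1/6, 5/6] . (h_A, h_B, h_C, h_E) = 1

Solving yields:
  h_A = 8908/1811
  h_B = 8108/1811
  h_C = 9252/1811
  h_E = 6616/1811

Starting state is B, so the expected hitting time is h_B = 8108/1811.

Answer: 8108/1811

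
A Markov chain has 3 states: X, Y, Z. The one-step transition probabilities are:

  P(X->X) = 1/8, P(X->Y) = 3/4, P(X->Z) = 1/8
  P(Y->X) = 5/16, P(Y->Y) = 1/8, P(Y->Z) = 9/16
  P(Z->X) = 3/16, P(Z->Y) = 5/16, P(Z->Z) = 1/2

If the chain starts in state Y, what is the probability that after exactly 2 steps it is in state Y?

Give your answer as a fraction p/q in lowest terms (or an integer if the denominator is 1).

Answer: 109/256

Derivation:
Computing P^2 by repeated multiplication:
P^1 =
  X: [1/8, 3/4, 1/8]
  Y: [5/16, 1/8, 9/16]
  Z: [3/16, 5/16, 1/2]
P^2 =
  X: [35/128, 29/128, 1/2]
  Y: [47/256, 109/256, 25/64]
  Z: [55/256, 43/128, 115/256]

(P^2)[Y -> Y] = 109/256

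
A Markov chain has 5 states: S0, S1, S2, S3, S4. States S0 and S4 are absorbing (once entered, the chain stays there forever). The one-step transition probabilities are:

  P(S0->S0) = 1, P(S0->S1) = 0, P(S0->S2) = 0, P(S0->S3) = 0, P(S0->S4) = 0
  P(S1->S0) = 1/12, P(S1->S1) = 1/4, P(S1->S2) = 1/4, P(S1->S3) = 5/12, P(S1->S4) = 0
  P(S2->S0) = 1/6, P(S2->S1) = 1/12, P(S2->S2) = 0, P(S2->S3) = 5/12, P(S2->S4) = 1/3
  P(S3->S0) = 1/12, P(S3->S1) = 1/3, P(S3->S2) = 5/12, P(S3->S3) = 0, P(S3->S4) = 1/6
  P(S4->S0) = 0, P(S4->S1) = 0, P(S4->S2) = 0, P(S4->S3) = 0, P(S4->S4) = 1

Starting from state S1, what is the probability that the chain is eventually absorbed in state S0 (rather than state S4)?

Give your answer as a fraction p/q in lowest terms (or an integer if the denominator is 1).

Let a_i = P(absorbed in S0 | start in state i).
Boundary conditions: a_S0 = 1, a_S4 = 0.
For each transient state i, a_i = sum_j P(i->j) * a_j:
  a_S1 = 1/12*a_S0 + 1/4*a_S1 + 1/4*a_S2 + 5/12*a_S3 + 0*a_S4
  a_S2 = 1/6*a_S0 + 1/12*a_S1 + 0*a_S2 + 5/12*a_S3 + 1/3*a_S4
  a_S3 = 1/12*a_S0 + 1/3*a_S1 + 5/12*a_S2 + 0*a_S3 + 1/6*a_S4

Substituting a_S0 = 1 and a_S4 = 0, rearrange to (I - Q) a = r where r[i] = P(i -> S0):
  [3/4, -1/4, -5/12] . (a_S1, a_S2, a_S3) = 1/12
  [-1/12, 1, -5/12] . (a_S1, a_S2, a_S3) = 1/6
  [-1/3, -5/12, 1] . (a_S1, a_S2, a_S3) = 1/12

Solving yields:
  a_S1 = 158/355
  a_S2 = 129/355
  a_S3 = 136/355

Starting state is S1, so the absorption probability is a_S1 = 158/355.

Answer: 158/355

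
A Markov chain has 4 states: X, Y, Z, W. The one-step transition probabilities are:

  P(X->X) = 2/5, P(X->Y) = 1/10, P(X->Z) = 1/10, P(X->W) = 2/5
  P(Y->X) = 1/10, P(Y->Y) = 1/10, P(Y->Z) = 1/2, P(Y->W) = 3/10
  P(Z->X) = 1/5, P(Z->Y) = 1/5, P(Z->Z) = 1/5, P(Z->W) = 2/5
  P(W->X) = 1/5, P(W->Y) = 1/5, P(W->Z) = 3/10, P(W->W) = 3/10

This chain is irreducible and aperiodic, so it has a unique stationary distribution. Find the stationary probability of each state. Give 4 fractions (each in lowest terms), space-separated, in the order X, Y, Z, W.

The stationary distribution satisfies pi = pi * P, i.e.:
  pi_X = 2/5*pi_X + 1/10*pi_Y + 1/5*pi_Z + 1/5*pi_W
  pi_Y = 1/10*pi_X + 1/10*pi_Y + 1/5*pi_Z + 1/5*pi_W
  pi_Z = 1/10*pi_X + 1/2*pi_Y + 1/5*pi_Z + 3/10*pi_W
  pi_W = 2/5*pi_X + 3/10*pi_Y + 2/5*pi_Z + 3/10*pi_W
with normalization: pi_X + pi_Y + pi_Z + pi_W = 1.

Using the first 3 balance equations plus normalization, the linear system A*pi = b is:
  [-3/5, 1/10, 1/5, 1/5] . pi = 0
  [1/10, -9/10, 1/5, 1/5] . pi = 0
  [1/10, 1/2, -4/5, 3/10] . pi = 0
  [1, 1, 1, 1] . pi = 1

Solving yields:
  pi_X = 20/87
  pi_Y = 14/87
  pi_Z = 83/319
  pi_W = 334/957

Verification (pi * P):
  20/87*2/5 + 14/87*1/10 + 83/319*1/5 + 334/957*1/5 = 20/87 = pi_X  (ok)
  20/87*1/10 + 14/87*1/10 + 83/319*1/5 + 334/957*1/5 = 14/87 = pi_Y  (ok)
  20/87*1/10 + 14/87*1/2 + 83/319*1/5 + 334/957*3/10 = 83/319 = pi_Z  (ok)
  20/87*2/5 + 14/87*3/10 + 83/319*2/5 + 334/957*3/10 = 334/957 = pi_W  (ok)

Answer: 20/87 14/87 83/319 334/957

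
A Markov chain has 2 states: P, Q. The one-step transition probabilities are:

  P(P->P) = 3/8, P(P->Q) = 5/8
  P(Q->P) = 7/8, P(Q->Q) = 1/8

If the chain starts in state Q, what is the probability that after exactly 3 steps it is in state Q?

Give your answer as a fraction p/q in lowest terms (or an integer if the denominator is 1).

Answer: 11/32

Derivation:
Computing P^3 by repeated multiplication:
P^1 =
  P: [3/8, 5/8]
  Q: [7/8, 1/8]
P^2 =
  P: [11/16, 5/16]
  Q: [7/16, 9/16]
P^3 =
  P: [17/32, 15/32]
  Q: [21/32, 11/32]

(P^3)[Q -> Q] = 11/32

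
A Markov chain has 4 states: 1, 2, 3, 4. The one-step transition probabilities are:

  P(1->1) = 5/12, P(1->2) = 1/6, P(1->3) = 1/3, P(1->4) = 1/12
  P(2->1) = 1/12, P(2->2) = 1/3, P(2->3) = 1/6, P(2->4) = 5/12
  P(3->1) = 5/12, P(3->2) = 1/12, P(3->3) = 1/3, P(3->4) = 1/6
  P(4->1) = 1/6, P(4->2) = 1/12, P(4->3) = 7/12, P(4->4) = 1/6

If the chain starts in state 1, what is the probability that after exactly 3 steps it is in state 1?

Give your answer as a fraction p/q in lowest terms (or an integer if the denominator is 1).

Computing P^3 by repeated multiplication:
P^1 =
  1: [5/12, 1/6, 1/3, 1/12]
  2: [1/12, 1/3, 1/6, 5/12]
  3: [5/12, 1/12, 1/3, 1/6]
  4: [1/6, 1/12, 7/12, 1/6]
P^2 =
  1: [49/144, 23/144, 47/144, 25/144]
  2: [29/144, 25/144, 55/144, 35/144]
  3: [25/72, 5/36, 13/36, 11/72]
  4: [25/72, 17/144, 13/36, 25/144]
P^3 =
  1: [553/1728, 131/864, 605/1728, 77/432]
  2: [515/1728, 31/216, 631/1728, 167/864]
  3: [287/864, 127/864, 301/864, 149/864]
  4: [577/1728, 245/1728, 617/1728, 289/1728]

(P^3)[1 -> 1] = 553/1728

Answer: 553/1728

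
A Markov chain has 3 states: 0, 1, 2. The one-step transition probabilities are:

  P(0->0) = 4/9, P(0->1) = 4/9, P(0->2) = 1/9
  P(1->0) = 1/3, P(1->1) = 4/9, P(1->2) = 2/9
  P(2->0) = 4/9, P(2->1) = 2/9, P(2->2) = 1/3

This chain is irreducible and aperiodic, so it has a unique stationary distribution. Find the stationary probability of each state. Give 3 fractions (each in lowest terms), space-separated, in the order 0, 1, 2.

The stationary distribution satisfies pi = pi * P, i.e.:
  pi_0 = 4/9*pi_0 + 1/3*pi_1 + 4/9*pi_2
  pi_1 = 4/9*pi_0 + 4/9*pi_1 + 2/9*pi_2
  pi_2 = 1/9*pi_0 + 2/9*pi_1 + 1/3*pi_2
with normalization: pi_0 + pi_1 + pi_2 = 1.

Using the first 2 balance equations plus normalization, the linear system A*pi = b is:
  [-5/9, 1/3, 4/9] . pi = 0
  [4/9, -5/9, 2/9] . pi = 0
  [1, 1, 1] . pi = 1

Solving yields:
  pi_0 = 2/5
  pi_1 = 2/5
  pi_2 = 1/5

Verification (pi * P):
  2/5*4/9 + 2/5*1/3 + 1/5*4/9 = 2/5 = pi_0  (ok)
  2/5*4/9 + 2/5*4/9 + 1/5*2/9 = 2/5 = pi_1  (ok)
  2/5*1/9 + 2/5*2/9 + 1/5*1/3 = 1/5 = pi_2  (ok)

Answer: 2/5 2/5 1/5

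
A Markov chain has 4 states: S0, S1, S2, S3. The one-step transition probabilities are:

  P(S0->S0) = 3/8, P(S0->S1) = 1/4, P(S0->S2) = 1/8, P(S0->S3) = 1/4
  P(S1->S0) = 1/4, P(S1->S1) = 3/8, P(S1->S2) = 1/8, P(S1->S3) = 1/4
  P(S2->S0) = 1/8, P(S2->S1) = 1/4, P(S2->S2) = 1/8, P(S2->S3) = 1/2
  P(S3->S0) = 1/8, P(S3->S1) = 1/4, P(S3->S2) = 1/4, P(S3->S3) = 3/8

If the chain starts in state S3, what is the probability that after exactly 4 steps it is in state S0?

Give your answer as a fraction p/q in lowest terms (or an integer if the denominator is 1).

Computing P^4 by repeated multiplication:
P^1 =
  S0: [3/8, 1/4, 1/8, 1/4]
  S1: [1/4, 3/8, 1/8, 1/4]
  S2: [1/8, 1/4, 1/8, 1/2]
  S3: [1/8, 1/4, 1/4, 3/8]
P^2 =
  S0: [1/4, 9/32, 5/32, 5/16]
  S1: [15/64, 19/64, 5/32, 5/16]
  S2: [3/16, 9/32, 3/16, 11/32]
  S3: [3/16, 9/32, 11/64, 23/64]
P^3 =
  S0: [57/256, 73/256, 21/128, 21/64]
  S1: [113/512, 147/512, 21/128, 21/64]
  S2: [53/256, 73/256, 43/256, 87/256]
  S3: [53/256, 73/256, 87/512, 173/512]
P^4 =
  S0: [443/2048, 585/2048, 85/512, 85/256]
  S1: [885/4096, 1171/4096, 85/512, 85/256]
  S2: [435/2048, 585/2048, 343/2048, 685/2048]
  S3: [435/2048, 585/2048, 685/4096, 1371/4096]

(P^4)[S3 -> S0] = 435/2048

Answer: 435/2048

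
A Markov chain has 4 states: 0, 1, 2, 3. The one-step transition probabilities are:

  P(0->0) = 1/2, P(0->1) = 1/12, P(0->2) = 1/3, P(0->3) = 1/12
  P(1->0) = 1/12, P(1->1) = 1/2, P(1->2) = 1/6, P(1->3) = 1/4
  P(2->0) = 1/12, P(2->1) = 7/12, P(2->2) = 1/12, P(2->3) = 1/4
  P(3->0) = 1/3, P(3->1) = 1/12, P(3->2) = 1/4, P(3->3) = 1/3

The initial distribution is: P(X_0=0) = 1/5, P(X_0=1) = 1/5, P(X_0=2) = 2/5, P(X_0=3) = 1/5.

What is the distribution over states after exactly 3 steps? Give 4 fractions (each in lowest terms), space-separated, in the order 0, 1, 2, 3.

Propagating the distribution step by step (d_{t+1} = d_t * P):
d_0 = (0=1/5, 1=1/5, 2=2/5, 3=1/5)
  d_1[0] = 1/5*1/2 + 1/5*1/12 + 2/5*1/12 + 1/5*1/3 = 13/60
  d_1[1] = 1/5*1/12 + 1/5*1/2 + 2/5*7/12 + 1/5*1/12 = 11/30
  d_1[2] = 1/5*1/3 + 1/5*1/6 + 2/5*1/12 + 1/5*1/4 = 11/60
  d_1[3] = 1/5*1/12 + 1/5*1/4 + 2/5*1/4 + 1/5*1/3 = 7/30
d_1 = (0=13/60, 1=11/30, 2=11/60, 3=7/30)
  d_2[0] = 13/60*1/2 + 11/30*1/12 + 11/60*1/12 + 7/30*1/3 = 167/720
  d_2[1] = 13/60*1/12 + 11/30*1/2 + 11/60*7/12 + 7/30*1/12 = 59/180
  d_2[2] = 13/60*1/3 + 11/30*1/6 + 11/60*1/12 + 7/30*1/4 = 149/720
  d_2[3] = 13/60*1/12 + 11/30*1/4 + 11/60*1/4 + 7/30*1/3 = 7/30
d_2 = (0=167/720, 1=59/180, 2=149/720, 3=7/30)
  d_3[0] = 167/720*1/2 + 59/180*1/12 + 149/720*1/12 + 7/30*1/3 = 2059/8640
  d_3[1] = 167/720*1/12 + 59/180*1/2 + 149/720*7/12 + 7/30*1/12 = 1397/4320
  d_3[2] = 167/720*1/3 + 59/180*1/6 + 149/720*1/12 + 7/30*1/4 = 1793/8640
  d_3[3] = 167/720*1/12 + 59/180*1/4 + 149/720*1/4 + 7/30*1/3 = 997/4320
d_3 = (0=2059/8640, 1=1397/4320, 2=1793/8640, 3=997/4320)

Answer: 2059/8640 1397/4320 1793/8640 997/4320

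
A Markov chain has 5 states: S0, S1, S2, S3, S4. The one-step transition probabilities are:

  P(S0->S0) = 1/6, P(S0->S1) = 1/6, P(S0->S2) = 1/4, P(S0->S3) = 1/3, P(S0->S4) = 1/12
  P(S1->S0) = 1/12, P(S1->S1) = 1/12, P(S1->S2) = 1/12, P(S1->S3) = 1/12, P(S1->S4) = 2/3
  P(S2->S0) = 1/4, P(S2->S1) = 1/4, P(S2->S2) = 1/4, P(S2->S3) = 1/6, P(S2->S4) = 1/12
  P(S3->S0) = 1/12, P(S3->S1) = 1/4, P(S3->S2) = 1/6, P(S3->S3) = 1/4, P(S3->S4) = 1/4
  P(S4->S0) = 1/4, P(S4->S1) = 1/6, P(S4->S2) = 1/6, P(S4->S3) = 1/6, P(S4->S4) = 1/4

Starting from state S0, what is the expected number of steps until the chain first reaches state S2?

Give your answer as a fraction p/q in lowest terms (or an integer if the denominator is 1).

Answer: 10716/1933

Derivation:
Let h_i = expected steps to first reach S2 from state i.
Boundary: h_S2 = 0.
First-step equations for the other states:
  h_S0 = 1 + 1/6*h_S0 + 1/6*h_S1 + 1/4*h_S2 + 1/3*h_S3 + 1/12*h_S4
  h_S1 = 1 + 1/12*h_S0 + 1/12*h_S1 + 1/12*h_S2 + 1/12*h_S3 + 2/3*h_S4
  h_S3 = 1 + 1/12*h_S0 + 1/4*h_S1 + 1/6*h_S2 + 1/4*h_S3 + 1/4*h_S4
  h_S4 = 1 + 1/4*h_S0 + 1/6*h_S1 + 1/6*h_S2 + 1/6*h_S3 + 1/4*h_S4

Substituting h_S2 = 0 and rearranging gives the linear system (I - Q) h = 1:
  [5/6, -1/6, -1/3, -1/12] . (h_S0, h_S1, h_S3, h_S4) = 1
  [-1/12, 11/12, -1/12, -2/3] . (h_S0, h_S1, h_S3, h_S4) = 1
  [-1/12, -1/4, 3/4, -1/4] . (h_S0, h_S1, h_S3, h_S4) = 1
  [-1/4, -1/6, -1/6, 3/4] . (h_S0, h_S1, h_S3, h_S4) = 1

Solving yields:
  h_S0 = 10716/1933
  h_S1 = 12570/1933
  h_S3 = 11814/1933
  h_S4 = 11568/1933

Starting state is S0, so the expected hitting time is h_S0 = 10716/1933.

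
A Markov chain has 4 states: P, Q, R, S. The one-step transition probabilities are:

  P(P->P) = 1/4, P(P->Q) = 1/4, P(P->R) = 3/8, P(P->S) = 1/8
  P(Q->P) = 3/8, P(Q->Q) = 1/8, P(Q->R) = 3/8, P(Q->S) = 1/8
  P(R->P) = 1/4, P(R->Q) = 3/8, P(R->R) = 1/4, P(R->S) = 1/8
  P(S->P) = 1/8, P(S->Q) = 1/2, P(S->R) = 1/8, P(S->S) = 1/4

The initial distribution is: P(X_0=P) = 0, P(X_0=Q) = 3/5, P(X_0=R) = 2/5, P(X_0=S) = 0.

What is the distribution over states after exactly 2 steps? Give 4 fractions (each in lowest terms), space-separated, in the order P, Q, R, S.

Answer: 21/80 47/160 97/320 9/64

Derivation:
Propagating the distribution step by step (d_{t+1} = d_t * P):
d_0 = (P=0, Q=3/5, R=2/5, S=0)
  d_1[P] = 0*1/4 + 3/5*3/8 + 2/5*1/4 + 0*1/8 = 13/40
  d_1[Q] = 0*1/4 + 3/5*1/8 + 2/5*3/8 + 0*1/2 = 9/40
  d_1[R] = 0*3/8 + 3/5*3/8 + 2/5*1/4 + 0*1/8 = 13/40
  d_1[S] = 0*1/8 + 3/5*1/8 + 2/5*1/8 + 0*1/4 = 1/8
d_1 = (P=13/40, Q=9/40, R=13/40, S=1/8)
  d_2[P] = 13/40*1/4 + 9/40*3/8 + 13/40*1/4 + 1/8*1/8 = 21/80
  d_2[Q] = 13/40*1/4 + 9/40*1/8 + 13/40*3/8 + 1/8*1/2 = 47/160
  d_2[R] = 13/40*3/8 + 9/40*3/8 + 13/40*1/4 + 1/8*1/8 = 97/320
  d_2[S] = 13/40*1/8 + 9/40*1/8 + 13/40*1/8 + 1/8*1/4 = 9/64
d_2 = (P=21/80, Q=47/160, R=97/320, S=9/64)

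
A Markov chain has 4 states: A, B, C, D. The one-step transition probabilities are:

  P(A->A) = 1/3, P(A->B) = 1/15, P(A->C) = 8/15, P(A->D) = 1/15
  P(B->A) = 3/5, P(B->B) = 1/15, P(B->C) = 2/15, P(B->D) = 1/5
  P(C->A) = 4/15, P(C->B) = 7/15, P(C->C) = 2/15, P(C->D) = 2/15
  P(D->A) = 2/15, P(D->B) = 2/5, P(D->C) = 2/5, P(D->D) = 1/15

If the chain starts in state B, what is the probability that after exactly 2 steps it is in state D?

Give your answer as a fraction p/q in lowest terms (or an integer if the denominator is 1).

Computing P^2 by repeated multiplication:
P^1 =
  A: [1/3, 1/15, 8/15, 1/15]
  B: [3/5, 1/15, 2/15, 1/5]
  C: [4/15, 7/15, 2/15, 2/15]
  D: [2/15, 2/5, 2/5, 1/15]
P^2 =
  A: [68/225, 68/225, 64/225, 1/9]
  B: [68/225, 14/75, 32/75, 19/225]
  C: [19/45, 37/225, 62/225, 31/225]
  D: [2/5, 56/225, 46/225, 11/75]

(P^2)[B -> D] = 19/225

Answer: 19/225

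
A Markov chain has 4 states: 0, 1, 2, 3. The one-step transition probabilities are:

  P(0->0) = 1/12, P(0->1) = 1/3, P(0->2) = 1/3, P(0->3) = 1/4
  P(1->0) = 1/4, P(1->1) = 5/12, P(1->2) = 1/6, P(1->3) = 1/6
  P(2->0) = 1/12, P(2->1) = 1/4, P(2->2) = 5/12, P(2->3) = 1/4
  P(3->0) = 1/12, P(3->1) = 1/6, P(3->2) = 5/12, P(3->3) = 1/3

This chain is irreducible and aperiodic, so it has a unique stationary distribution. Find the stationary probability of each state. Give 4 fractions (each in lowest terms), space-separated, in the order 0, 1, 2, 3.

The stationary distribution satisfies pi = pi * P, i.e.:
  pi_0 = 1/12*pi_0 + 1/4*pi_1 + 1/12*pi_2 + 1/12*pi_3
  pi_1 = 1/3*pi_0 + 5/12*pi_1 + 1/4*pi_2 + 1/6*pi_3
  pi_2 = 1/3*pi_0 + 1/6*pi_1 + 5/12*pi_2 + 5/12*pi_3
  pi_3 = 1/4*pi_0 + 1/6*pi_1 + 1/4*pi_2 + 1/3*pi_3
with normalization: pi_0 + pi_1 + pi_2 + pi_3 = 1.

Using the first 3 balance equations plus normalization, the linear system A*pi = b is:
  [-11/12, 1/4, 1/12, 1/12] . pi = 0
  [1/3, -7/12, 1/4, 1/6] . pi = 0
  [1/3, 1/6, -7/12, 5/12] . pi = 0
  [1, 1, 1, 1] . pi = 1

Solving yields:
  pi_0 = 169/1286
  pi_1 = 371/1286
  pi_2 = 429/1286
  pi_3 = 317/1286

Verification (pi * P):
  169/1286*1/12 + 371/1286*1/4 + 429/1286*1/12 + 317/1286*1/12 = 169/1286 = pi_0  (ok)
  169/1286*1/3 + 371/1286*5/12 + 429/1286*1/4 + 317/1286*1/6 = 371/1286 = pi_1  (ok)
  169/1286*1/3 + 371/1286*1/6 + 429/1286*5/12 + 317/1286*5/12 = 429/1286 = pi_2  (ok)
  169/1286*1/4 + 371/1286*1/6 + 429/1286*1/4 + 317/1286*1/3 = 317/1286 = pi_3  (ok)

Answer: 169/1286 371/1286 429/1286 317/1286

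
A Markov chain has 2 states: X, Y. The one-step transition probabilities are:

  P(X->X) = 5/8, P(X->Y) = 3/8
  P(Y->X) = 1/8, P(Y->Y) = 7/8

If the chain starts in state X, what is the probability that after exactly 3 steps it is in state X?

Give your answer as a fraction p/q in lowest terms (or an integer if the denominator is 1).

Answer: 11/32

Derivation:
Computing P^3 by repeated multiplication:
P^1 =
  X: [5/8, 3/8]
  Y: [1/8, 7/8]
P^2 =
  X: [7/16, 9/16]
  Y: [3/16, 13/16]
P^3 =
  X: [11/32, 21/32]
  Y: [7/32, 25/32]

(P^3)[X -> X] = 11/32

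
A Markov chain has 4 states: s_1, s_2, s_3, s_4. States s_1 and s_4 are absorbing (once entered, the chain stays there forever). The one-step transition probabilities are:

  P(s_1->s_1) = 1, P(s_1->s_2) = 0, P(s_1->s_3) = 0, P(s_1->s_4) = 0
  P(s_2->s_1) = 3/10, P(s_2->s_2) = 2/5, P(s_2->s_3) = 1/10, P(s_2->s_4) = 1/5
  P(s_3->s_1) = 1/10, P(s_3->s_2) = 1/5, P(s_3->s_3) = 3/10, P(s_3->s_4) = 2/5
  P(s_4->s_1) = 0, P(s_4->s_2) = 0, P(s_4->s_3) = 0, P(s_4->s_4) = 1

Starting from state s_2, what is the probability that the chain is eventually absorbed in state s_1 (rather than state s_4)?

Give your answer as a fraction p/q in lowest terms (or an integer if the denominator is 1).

Let a_i = P(absorbed in s_1 | start in state i).
Boundary conditions: a_s_1 = 1, a_s_4 = 0.
For each transient state i, a_i = sum_j P(i->j) * a_j:
  a_s_2 = 3/10*a_s_1 + 2/5*a_s_2 + 1/10*a_s_3 + 1/5*a_s_4
  a_s_3 = 1/10*a_s_1 + 1/5*a_s_2 + 3/10*a_s_3 + 2/5*a_s_4

Substituting a_s_1 = 1 and a_s_4 = 0, rearrange to (I - Q) a = r where r[i] = P(i -> s_1):
  [3/5, -1/10] . (a_s_2, a_s_3) = 3/10
  [-1/5, 7/10] . (a_s_2, a_s_3) = 1/10

Solving yields:
  a_s_2 = 11/20
  a_s_3 = 3/10

Starting state is s_2, so the absorption probability is a_s_2 = 11/20.

Answer: 11/20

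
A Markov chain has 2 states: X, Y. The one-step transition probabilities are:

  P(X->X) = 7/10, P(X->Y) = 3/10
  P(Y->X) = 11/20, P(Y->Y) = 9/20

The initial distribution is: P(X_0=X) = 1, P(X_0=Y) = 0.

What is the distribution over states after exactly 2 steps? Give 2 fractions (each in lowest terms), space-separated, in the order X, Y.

Propagating the distribution step by step (d_{t+1} = d_t * P):
d_0 = (X=1, Y=0)
  d_1[X] = 1*7/10 + 0*11/20 = 7/10
  d_1[Y] = 1*3/10 + 0*9/20 = 3/10
d_1 = (X=7/10, Y=3/10)
  d_2[X] = 7/10*7/10 + 3/10*11/20 = 131/200
  d_2[Y] = 7/10*3/10 + 3/10*9/20 = 69/200
d_2 = (X=131/200, Y=69/200)

Answer: 131/200 69/200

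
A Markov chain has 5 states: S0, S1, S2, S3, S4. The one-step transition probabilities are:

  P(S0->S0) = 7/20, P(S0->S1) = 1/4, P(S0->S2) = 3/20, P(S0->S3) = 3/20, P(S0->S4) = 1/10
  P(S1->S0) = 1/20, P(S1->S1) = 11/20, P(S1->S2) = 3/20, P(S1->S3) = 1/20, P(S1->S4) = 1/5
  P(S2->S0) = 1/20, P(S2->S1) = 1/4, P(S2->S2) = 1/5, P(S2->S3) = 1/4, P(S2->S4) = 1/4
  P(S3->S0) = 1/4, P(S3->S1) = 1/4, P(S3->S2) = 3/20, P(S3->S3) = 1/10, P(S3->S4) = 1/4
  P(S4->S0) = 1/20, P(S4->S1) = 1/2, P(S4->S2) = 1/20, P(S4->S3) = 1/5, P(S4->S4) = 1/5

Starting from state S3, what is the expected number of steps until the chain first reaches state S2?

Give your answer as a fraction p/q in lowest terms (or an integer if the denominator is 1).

Let h_i = expected steps to first reach S2 from state i.
Boundary: h_S2 = 0.
First-step equations for the other states:
  h_S0 = 1 + 7/20*h_S0 + 1/4*h_S1 + 3/20*h_S2 + 3/20*h_S3 + 1/10*h_S4
  h_S1 = 1 + 1/20*h_S0 + 11/20*h_S1 + 3/20*h_S2 + 1/20*h_S3 + 1/5*h_S4
  h_S3 = 1 + 1/4*h_S0 + 1/4*h_S1 + 3/20*h_S2 + 1/10*h_S3 + 1/4*h_S4
  h_S4 = 1 + 1/20*h_S0 + 1/2*h_S1 + 1/20*h_S2 + 1/5*h_S3 + 1/5*h_S4

Substituting h_S2 = 0 and rearranging gives the linear system (I - Q) h = 1:
  [13/20, -1/4, -3/20, -1/10] . (h_S0, h_S1, h_S3, h_S4) = 1
  [-1/20, 9/20, -1/20, -1/5] . (h_S0, h_S1, h_S3, h_S4) = 1
  [-1/4, -1/4, 9/10, -1/4] . (h_S0, h_S1, h_S3, h_S4) = 1
  [-1/20, -1/2, -1/5, 4/5] . (h_S0, h_S1, h_S3, h_S4) = 1

Solving yields:
  h_S0 = 16900/2237
  h_S1 = 17140/2237
  h_S3 = 17180/2237
  h_S4 = 18860/2237

Starting state is S3, so the expected hitting time is h_S3 = 17180/2237.

Answer: 17180/2237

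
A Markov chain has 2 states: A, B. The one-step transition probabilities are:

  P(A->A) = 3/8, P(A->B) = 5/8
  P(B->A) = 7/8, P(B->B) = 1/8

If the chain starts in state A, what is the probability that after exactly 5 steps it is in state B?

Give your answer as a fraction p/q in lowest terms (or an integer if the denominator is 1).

Answer: 55/128

Derivation:
Computing P^5 by repeated multiplication:
P^1 =
  A: [3/8, 5/8]
  B: [7/8, 1/8]
P^2 =
  A: [11/16, 5/16]
  B: [7/16, 9/16]
P^3 =
  A: [17/32, 15/32]
  B: [21/32, 11/32]
P^4 =
  A: [39/64, 25/64]
  B: [35/64, 29/64]
P^5 =
  A: [73/128, 55/128]
  B: [77/128, 51/128]

(P^5)[A -> B] = 55/128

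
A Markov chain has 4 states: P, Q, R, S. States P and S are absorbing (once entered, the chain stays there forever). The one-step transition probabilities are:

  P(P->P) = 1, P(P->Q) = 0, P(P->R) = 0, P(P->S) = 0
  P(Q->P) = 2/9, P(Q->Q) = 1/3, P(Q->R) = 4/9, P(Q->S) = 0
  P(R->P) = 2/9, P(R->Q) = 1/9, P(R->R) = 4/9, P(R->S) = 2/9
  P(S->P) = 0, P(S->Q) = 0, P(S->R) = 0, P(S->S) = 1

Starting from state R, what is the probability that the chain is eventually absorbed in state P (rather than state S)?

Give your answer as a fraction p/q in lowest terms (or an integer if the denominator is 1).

Answer: 7/13

Derivation:
Let a_i = P(absorbed in P | start in state i).
Boundary conditions: a_P = 1, a_S = 0.
For each transient state i, a_i = sum_j P(i->j) * a_j:
  a_Q = 2/9*a_P + 1/3*a_Q + 4/9*a_R + 0*a_S
  a_R = 2/9*a_P + 1/9*a_Q + 4/9*a_R + 2/9*a_S

Substituting a_P = 1 and a_S = 0, rearrange to (I - Q) a = r where r[i] = P(i -> P):
  [2/3, -4/9] . (a_Q, a_R) = 2/9
  [-1/9, 5/9] . (a_Q, a_R) = 2/9

Solving yields:
  a_Q = 9/13
  a_R = 7/13

Starting state is R, so the absorption probability is a_R = 7/13.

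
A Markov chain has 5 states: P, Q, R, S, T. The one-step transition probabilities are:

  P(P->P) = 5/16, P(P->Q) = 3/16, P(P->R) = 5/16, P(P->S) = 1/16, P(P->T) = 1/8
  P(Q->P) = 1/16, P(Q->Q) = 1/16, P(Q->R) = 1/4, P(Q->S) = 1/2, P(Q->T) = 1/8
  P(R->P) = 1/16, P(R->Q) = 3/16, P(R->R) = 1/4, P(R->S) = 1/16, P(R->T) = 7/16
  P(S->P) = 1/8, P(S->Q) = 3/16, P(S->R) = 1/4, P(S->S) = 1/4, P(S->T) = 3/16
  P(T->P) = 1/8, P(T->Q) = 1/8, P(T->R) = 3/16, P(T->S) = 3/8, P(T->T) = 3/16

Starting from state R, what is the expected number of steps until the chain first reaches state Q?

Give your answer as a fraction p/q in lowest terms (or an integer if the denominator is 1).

Let h_i = expected steps to first reach Q from state i.
Boundary: h_Q = 0.
First-step equations for the other states:
  h_P = 1 + 5/16*h_P + 3/16*h_Q + 5/16*h_R + 1/16*h_S + 1/8*h_T
  h_R = 1 + 1/16*h_P + 3/16*h_Q + 1/4*h_R + 1/16*h_S + 7/16*h_T
  h_S = 1 + 1/8*h_P + 3/16*h_Q + 1/4*h_R + 1/4*h_S + 3/16*h_T
  h_T = 1 + 1/8*h_P + 1/8*h_Q + 3/16*h_R + 3/8*h_S + 3/16*h_T

Substituting h_Q = 0 and rearranging gives the linear system (I - Q) h = 1:
  [11/16, -5/16, -1/16, -1/8] . (h_P, h_R, h_S, h_T) = 1
  [-1/16, 3/4, -1/16, -7/16] . (h_P, h_R, h_S, h_T) = 1
  [-1/8, -1/4, 3/4, -3/16] . (h_P, h_R, h_S, h_T) = 1
  [-1/8, -3/16, -3/8, 13/16] . (h_P, h_R, h_S, h_T) = 1

Solving yields:
  h_P = 3385/586
  h_R = 1725/293
  h_S = 3397/586
  h_T = 1803/293

Starting state is R, so the expected hitting time is h_R = 1725/293.

Answer: 1725/293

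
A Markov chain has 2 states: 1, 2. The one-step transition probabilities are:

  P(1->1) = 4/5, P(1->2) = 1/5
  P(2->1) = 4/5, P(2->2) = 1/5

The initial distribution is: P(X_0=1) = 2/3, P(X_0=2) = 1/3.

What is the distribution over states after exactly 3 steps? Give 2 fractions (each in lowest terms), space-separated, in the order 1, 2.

Answer: 4/5 1/5

Derivation:
Propagating the distribution step by step (d_{t+1} = d_t * P):
d_0 = (1=2/3, 2=1/3)
  d_1[1] = 2/3*4/5 + 1/3*4/5 = 4/5
  d_1[2] = 2/3*1/5 + 1/3*1/5 = 1/5
d_1 = (1=4/5, 2=1/5)
  d_2[1] = 4/5*4/5 + 1/5*4/5 = 4/5
  d_2[2] = 4/5*1/5 + 1/5*1/5 = 1/5
d_2 = (1=4/5, 2=1/5)
  d_3[1] = 4/5*4/5 + 1/5*4/5 = 4/5
  d_3[2] = 4/5*1/5 + 1/5*1/5 = 1/5
d_3 = (1=4/5, 2=1/5)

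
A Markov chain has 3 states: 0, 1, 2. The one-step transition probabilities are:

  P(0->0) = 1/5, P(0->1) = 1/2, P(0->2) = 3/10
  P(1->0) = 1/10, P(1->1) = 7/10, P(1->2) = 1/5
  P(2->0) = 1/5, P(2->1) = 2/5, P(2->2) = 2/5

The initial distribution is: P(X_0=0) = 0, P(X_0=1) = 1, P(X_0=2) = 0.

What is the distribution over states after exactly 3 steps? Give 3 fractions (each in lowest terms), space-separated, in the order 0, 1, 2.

Answer: 69/500 599/1000 263/1000

Derivation:
Propagating the distribution step by step (d_{t+1} = d_t * P):
d_0 = (0=0, 1=1, 2=0)
  d_1[0] = 0*1/5 + 1*1/10 + 0*1/5 = 1/10
  d_1[1] = 0*1/2 + 1*7/10 + 0*2/5 = 7/10
  d_1[2] = 0*3/10 + 1*1/5 + 0*2/5 = 1/5
d_1 = (0=1/10, 1=7/10, 2=1/5)
  d_2[0] = 1/10*1/5 + 7/10*1/10 + 1/5*1/5 = 13/100
  d_2[1] = 1/10*1/2 + 7/10*7/10 + 1/5*2/5 = 31/50
  d_2[2] = 1/10*3/10 + 7/10*1/5 + 1/5*2/5 = 1/4
d_2 = (0=13/100, 1=31/50, 2=1/4)
  d_3[0] = 13/100*1/5 + 31/50*1/10 + 1/4*1/5 = 69/500
  d_3[1] = 13/100*1/2 + 31/50*7/10 + 1/4*2/5 = 599/1000
  d_3[2] = 13/100*3/10 + 31/50*1/5 + 1/4*2/5 = 263/1000
d_3 = (0=69/500, 1=599/1000, 2=263/1000)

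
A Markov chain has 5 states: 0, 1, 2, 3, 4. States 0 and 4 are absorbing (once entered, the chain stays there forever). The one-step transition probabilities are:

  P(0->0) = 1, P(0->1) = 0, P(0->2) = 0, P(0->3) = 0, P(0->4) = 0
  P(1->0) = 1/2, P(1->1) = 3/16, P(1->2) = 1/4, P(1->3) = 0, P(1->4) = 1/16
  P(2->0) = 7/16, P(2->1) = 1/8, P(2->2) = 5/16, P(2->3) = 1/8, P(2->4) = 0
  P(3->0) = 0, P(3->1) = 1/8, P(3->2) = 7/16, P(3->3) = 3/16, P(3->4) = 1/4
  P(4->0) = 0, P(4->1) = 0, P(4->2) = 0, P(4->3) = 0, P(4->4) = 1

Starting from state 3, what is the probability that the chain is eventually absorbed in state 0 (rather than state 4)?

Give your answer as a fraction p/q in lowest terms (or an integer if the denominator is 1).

Let a_i = P(absorbed in 0 | start in state i).
Boundary conditions: a_0 = 1, a_4 = 0.
For each transient state i, a_i = sum_j P(i->j) * a_j:
  a_1 = 1/2*a_0 + 3/16*a_1 + 1/4*a_2 + 0*a_3 + 1/16*a_4
  a_2 = 7/16*a_0 + 1/8*a_1 + 5/16*a_2 + 1/8*a_3 + 0*a_4
  a_3 = 0*a_0 + 1/8*a_1 + 7/16*a_2 + 3/16*a_3 + 1/4*a_4

Substituting a_0 = 1 and a_4 = 0, rearrange to (I - Q) a = r where r[i] = P(i -> 0):
  [13/16, -1/4, 0] . (a_1, a_2, a_3) = 1/2
  [-1/8, 11/16, -1/8] . (a_1, a_2, a_3) = 7/16
  [-1/8, -7/16, 13/16] . (a_1, a_2, a_3) = 0

Solving yields:
  a_1 = 1396/1557
  a_2 = 1423/1557
  a_3 = 109/173

Starting state is 3, so the absorption probability is a_3 = 109/173.

Answer: 109/173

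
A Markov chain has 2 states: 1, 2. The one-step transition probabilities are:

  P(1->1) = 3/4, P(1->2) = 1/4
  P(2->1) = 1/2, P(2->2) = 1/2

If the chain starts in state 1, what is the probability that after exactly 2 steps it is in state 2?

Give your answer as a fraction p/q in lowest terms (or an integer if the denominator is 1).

Computing P^2 by repeated multiplication:
P^1 =
  1: [3/4, 1/4]
  2: [1/2, 1/2]
P^2 =
  1: [11/16, 5/16]
  2: [5/8, 3/8]

(P^2)[1 -> 2] = 5/16

Answer: 5/16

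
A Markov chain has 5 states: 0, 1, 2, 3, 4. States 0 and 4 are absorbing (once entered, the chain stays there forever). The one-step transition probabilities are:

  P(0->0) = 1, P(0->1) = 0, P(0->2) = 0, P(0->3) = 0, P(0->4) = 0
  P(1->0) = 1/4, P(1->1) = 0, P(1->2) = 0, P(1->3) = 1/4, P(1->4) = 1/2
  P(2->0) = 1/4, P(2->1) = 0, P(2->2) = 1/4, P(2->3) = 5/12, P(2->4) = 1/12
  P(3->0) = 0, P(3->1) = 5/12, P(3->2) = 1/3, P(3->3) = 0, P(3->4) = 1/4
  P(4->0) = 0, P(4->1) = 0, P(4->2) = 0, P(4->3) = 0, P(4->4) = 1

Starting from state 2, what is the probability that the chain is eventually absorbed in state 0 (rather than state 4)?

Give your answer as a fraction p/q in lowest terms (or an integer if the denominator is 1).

Answer: 154/307

Derivation:
Let a_i = P(absorbed in 0 | start in state i).
Boundary conditions: a_0 = 1, a_4 = 0.
For each transient state i, a_i = sum_j P(i->j) * a_j:
  a_1 = 1/4*a_0 + 0*a_1 + 0*a_2 + 1/4*a_3 + 1/2*a_4
  a_2 = 1/4*a_0 + 0*a_1 + 1/4*a_2 + 5/12*a_3 + 1/12*a_4
  a_3 = 0*a_0 + 5/12*a_1 + 1/3*a_2 + 0*a_3 + 1/4*a_4

Substituting a_0 = 1 and a_4 = 0, rearrange to (I - Q) a = r where r[i] = P(i -> 0):
  [1, 0, -1/4] . (a_1, a_2, a_3) = 1/4
  [0, 3/4, -5/12] . (a_1, a_2, a_3) = 1/4
  [-5/12, -1/3, 1] . (a_1, a_2, a_3) = 0

Solving yields:
  a_1 = 100/307
  a_2 = 154/307
  a_3 = 93/307

Starting state is 2, so the absorption probability is a_2 = 154/307.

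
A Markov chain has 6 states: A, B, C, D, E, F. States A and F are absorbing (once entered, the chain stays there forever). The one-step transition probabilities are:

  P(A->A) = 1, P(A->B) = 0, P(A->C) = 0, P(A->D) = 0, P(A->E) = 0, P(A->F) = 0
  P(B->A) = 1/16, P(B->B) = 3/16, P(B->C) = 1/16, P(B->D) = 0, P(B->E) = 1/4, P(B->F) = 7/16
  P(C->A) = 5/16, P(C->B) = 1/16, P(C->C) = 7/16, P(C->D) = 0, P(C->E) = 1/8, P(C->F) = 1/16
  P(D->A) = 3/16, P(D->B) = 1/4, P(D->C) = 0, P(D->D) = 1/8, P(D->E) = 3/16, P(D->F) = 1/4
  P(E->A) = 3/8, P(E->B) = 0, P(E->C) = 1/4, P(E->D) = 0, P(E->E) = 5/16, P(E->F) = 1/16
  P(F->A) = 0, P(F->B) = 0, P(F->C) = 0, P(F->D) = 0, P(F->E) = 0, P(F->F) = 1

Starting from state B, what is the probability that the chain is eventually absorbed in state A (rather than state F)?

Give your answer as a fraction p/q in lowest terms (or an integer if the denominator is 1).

Answer: 227/578

Derivation:
Let a_i = P(absorbed in A | start in state i).
Boundary conditions: a_A = 1, a_F = 0.
For each transient state i, a_i = sum_j P(i->j) * a_j:
  a_B = 1/16*a_A + 3/16*a_B + 1/16*a_C + 0*a_D + 1/4*a_E + 7/16*a_F
  a_C = 5/16*a_A + 1/16*a_B + 7/16*a_C + 0*a_D + 1/8*a_E + 1/16*a_F
  a_D = 3/16*a_A + 1/4*a_B + 0*a_C + 1/8*a_D + 3/16*a_E + 1/4*a_F
  a_E = 3/8*a_A + 0*a_B + 1/4*a_C + 0*a_D + 5/16*a_E + 1/16*a_F

Substituting a_A = 1 and a_F = 0, rearrange to (I - Q) a = r where r[i] = P(i -> A):
  [13/16, -1/16, 0, -1/4] . (a_B, a_C, a_D, a_E) = 1/16
  [-1/16, 9/16, 0, -1/8] . (a_B, a_C, a_D, a_E) = 5/16
  [-1/4, 0, 7/8, -3/16] . (a_B, a_C, a_D, a_E) = 3/16
  [0, -1/4, 0, 11/16] . (a_B, a_C, a_D, a_E) = 3/8

Solving yields:
  a_B = 227/578
  a_C = 453/578
  a_D = 2041/4046
  a_E = 240/289

Starting state is B, so the absorption probability is a_B = 227/578.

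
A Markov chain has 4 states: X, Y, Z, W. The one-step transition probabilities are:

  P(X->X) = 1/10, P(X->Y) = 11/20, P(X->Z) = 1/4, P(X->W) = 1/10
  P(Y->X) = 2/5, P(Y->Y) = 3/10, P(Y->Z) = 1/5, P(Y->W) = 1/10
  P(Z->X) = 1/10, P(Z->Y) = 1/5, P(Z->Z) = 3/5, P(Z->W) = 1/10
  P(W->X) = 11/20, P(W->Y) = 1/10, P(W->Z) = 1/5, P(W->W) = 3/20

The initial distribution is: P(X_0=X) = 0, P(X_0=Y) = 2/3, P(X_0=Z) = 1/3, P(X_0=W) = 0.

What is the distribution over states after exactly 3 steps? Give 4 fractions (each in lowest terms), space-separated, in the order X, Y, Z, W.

Answer: 39/160 721/2400 4207/12000 421/4000

Derivation:
Propagating the distribution step by step (d_{t+1} = d_t * P):
d_0 = (X=0, Y=2/3, Z=1/3, W=0)
  d_1[X] = 0*1/10 + 2/3*2/5 + 1/3*1/10 + 0*11/20 = 3/10
  d_1[Y] = 0*11/20 + 2/3*3/10 + 1/3*1/5 + 0*1/10 = 4/15
  d_1[Z] = 0*1/4 + 2/3*1/5 + 1/3*3/5 + 0*1/5 = 1/3
  d_1[W] = 0*1/10 + 2/3*1/10 + 1/3*1/10 + 0*3/20 = 1/10
d_1 = (X=3/10, Y=4/15, Z=1/3, W=1/10)
  d_2[X] = 3/10*1/10 + 4/15*2/5 + 1/3*1/10 + 1/10*11/20 = 9/40
  d_2[Y] = 3/10*11/20 + 4/15*3/10 + 1/3*1/5 + 1/10*1/10 = 193/600
  d_2[Z] = 3/10*1/4 + 4/15*1/5 + 1/3*3/5 + 1/10*1/5 = 209/600
  d_2[W] = 3/10*1/10 + 4/15*1/10 + 1/3*1/10 + 1/10*3/20 = 21/200
d_2 = (X=9/40, Y=193/600, Z=209/600, W=21/200)
  d_3[X] = 9/40*1/10 + 193/600*2/5 + 209/600*1/10 + 21/200*11/20 = 39/160
  d_3[Y] = 9/40*11/20 + 193/600*3/10 + 209/600*1/5 + 21/200*1/10 = 721/2400
  d_3[Z] = 9/40*1/4 + 193/600*1/5 + 209/600*3/5 + 21/200*1/5 = 4207/12000
  d_3[W] = 9/40*1/10 + 193/600*1/10 + 209/600*1/10 + 21/200*3/20 = 421/4000
d_3 = (X=39/160, Y=721/2400, Z=4207/12000, W=421/4000)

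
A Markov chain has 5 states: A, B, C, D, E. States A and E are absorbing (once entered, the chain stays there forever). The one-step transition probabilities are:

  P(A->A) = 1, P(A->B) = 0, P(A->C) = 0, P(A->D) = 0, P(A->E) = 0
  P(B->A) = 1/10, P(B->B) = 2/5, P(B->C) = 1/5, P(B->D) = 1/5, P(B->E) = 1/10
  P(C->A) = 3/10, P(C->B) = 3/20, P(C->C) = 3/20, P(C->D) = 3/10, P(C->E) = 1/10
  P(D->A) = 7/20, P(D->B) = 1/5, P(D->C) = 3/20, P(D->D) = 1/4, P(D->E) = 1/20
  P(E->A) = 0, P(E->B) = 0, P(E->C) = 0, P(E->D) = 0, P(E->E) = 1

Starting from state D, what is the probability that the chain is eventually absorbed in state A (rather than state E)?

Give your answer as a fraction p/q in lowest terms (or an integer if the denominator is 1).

Let a_i = P(absorbed in A | start in state i).
Boundary conditions: a_A = 1, a_E = 0.
For each transient state i, a_i = sum_j P(i->j) * a_j:
  a_B = 1/10*a_A + 2/5*a_B + 1/5*a_C + 1/5*a_D + 1/10*a_E
  a_C = 3/10*a_A + 3/20*a_B + 3/20*a_C + 3/10*a_D + 1/10*a_E
  a_D = 7/20*a_A + 1/5*a_B + 3/20*a_C + 1/4*a_D + 1/20*a_E

Substituting a_A = 1 and a_E = 0, rearrange to (I - Q) a = r where r[i] = P(i -> A):
  [3/5, -1/5, -1/5] . (a_B, a_C, a_D) = 1/10
  [-3/20, 17/20, -3/10] . (a_B, a_C, a_D) = 3/10
  [-1/5, -3/20, 3/4] . (a_B, a_C, a_D) = 7/20

Solving yields:
  a_B = 155/226
  a_C = 171/226
  a_D = 181/226

Starting state is D, so the absorption probability is a_D = 181/226.

Answer: 181/226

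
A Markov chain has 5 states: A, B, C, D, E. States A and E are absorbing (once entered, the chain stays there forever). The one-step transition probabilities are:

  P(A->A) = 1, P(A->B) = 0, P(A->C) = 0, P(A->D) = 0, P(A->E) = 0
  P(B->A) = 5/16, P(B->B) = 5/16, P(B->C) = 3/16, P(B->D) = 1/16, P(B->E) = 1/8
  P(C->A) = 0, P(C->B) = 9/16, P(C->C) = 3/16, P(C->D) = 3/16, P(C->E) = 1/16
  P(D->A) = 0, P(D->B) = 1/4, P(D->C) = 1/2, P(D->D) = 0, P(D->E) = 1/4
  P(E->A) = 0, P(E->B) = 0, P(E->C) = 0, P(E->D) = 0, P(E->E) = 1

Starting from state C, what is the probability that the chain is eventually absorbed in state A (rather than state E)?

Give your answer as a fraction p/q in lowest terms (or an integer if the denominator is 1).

Answer: 195/358

Derivation:
Let a_i = P(absorbed in A | start in state i).
Boundary conditions: a_A = 1, a_E = 0.
For each transient state i, a_i = sum_j P(i->j) * a_j:
  a_B = 5/16*a_A + 5/16*a_B + 3/16*a_C + 1/16*a_D + 1/8*a_E
  a_C = 0*a_A + 9/16*a_B + 3/16*a_C + 3/16*a_D + 1/16*a_E
  a_D = 0*a_A + 1/4*a_B + 1/2*a_C + 0*a_D + 1/4*a_E

Substituting a_A = 1 and a_E = 0, rearrange to (I - Q) a = r where r[i] = P(i -> A):
  [11/16, -3/16, -1/16] . (a_B, a_C, a_D) = 5/16
  [-9/16, 13/16, -3/16] . (a_B, a_C, a_D) = 0
  [-1/4, -1/2, 1] . (a_B, a_C, a_D) = 0

Solving yields:
  a_B = 115/179
  a_C = 195/358
  a_D = 155/358

Starting state is C, so the absorption probability is a_C = 195/358.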